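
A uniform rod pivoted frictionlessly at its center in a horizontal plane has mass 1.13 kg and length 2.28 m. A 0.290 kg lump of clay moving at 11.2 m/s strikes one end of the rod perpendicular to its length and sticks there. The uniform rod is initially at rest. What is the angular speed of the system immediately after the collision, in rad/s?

|ω_f| ≈ 4.27 rad/s

About the pivot the impulsive forces during the collision are internal, so angular momentum about that axis is conserved.
I_p = (1/12)(1.13)(2.28)² = 0.4895 kg·m². Taking the sense of the lump of clay's angular momentum as positive, L_{lump} = m v R = (0.290)(11.2)(2.28/2) = 3.703 kg·m²/s.
L_i = 0 + 3.703 = 3.703 kg·m²/s.
After sticking, I_f = I_p + m R² = 0.4895 + (0.290)(2.28/2)² = 0.8664 kg·m².
ω_f = L_i / I_f = 3.703 / 0.8664 = 4.274 rad/s.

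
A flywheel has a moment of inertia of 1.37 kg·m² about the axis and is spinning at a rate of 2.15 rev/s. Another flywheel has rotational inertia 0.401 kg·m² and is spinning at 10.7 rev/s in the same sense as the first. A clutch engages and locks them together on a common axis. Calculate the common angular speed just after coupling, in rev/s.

No external torque acts about the common axis, so total angular momentum is conserved.
Taking A's sense as positive: L = (1.370)(2.15) + (0.4010)(10.7) = 7.236 kg·m²·rev/s.
Combined I = 1.370 + 0.4010 = 1.771 kg·m².
ω_f = L / I = 7.236 / 1.771 = 4.086 rev/s.

|ω_f| ≈ 4.09 rev/s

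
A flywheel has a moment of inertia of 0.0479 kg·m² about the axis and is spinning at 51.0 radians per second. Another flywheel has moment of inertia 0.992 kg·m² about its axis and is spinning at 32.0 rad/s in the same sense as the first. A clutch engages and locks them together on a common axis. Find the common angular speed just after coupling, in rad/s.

|ω_f| ≈ 32.9 rad/s

The coupling torques are internal; angular momentum about the shared axis is conserved.
Taking A's sense as positive: L = (0.04790)(51.0) + (0.9920)(32.0) = 34.19 kg·m²·rad/s.
Combined I = 0.04790 + 0.9920 = 1.040 kg·m².
ω_f = L / I = 34.19 / 1.040 = 32.88 rad/s.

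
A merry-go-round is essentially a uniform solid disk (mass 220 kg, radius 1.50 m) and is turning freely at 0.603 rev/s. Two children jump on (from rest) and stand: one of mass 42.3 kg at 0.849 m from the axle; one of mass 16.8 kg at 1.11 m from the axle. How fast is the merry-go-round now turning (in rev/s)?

The added mass arrives with no angular momentum about the axle, and any external torque about the axle is negligible, so the system's angular momentum is conserved.
I_p = ½(220)(1.50)² = 247.5 kg·m².
Added inertia Σmr² = (42.3)(0.849)² + (16.8)(1.11)² = 51.19 kg·m²; I_f = 247.5 + 51.19 = 298.7 kg·m².
ω_f = I_p ω_i / I_f = (247.5)(0.603) / 298.7 = 0.4997 rev/s.

ω_f ≈ 0.500 rev/s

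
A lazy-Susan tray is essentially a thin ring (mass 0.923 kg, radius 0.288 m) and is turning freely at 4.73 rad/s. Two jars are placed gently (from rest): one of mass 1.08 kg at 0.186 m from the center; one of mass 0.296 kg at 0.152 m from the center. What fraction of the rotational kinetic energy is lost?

No external torque acts about the center; L_before = L_after.
I_p = (0.923)(0.288)² = 0.07656 kg·m².
Added inertia Σmr² = (1.08)(0.186)² + (0.296)(0.152)² = 0.04420 kg·m²; I_f = 0.07656 + 0.04420 = 0.1208 kg·m².
ω_f = I_p ω_i / I_f = (0.07656)(4.73) / 0.1208 = 2.999 rad/s.
KE_i = ½(0.07656)(4.730 rad/s)² = 0.8564 J; KE_f = ½(0.1208)(2.999)² = 0.5429 J.
Fraction lost = 0.3660.

fraction ≈ 0.366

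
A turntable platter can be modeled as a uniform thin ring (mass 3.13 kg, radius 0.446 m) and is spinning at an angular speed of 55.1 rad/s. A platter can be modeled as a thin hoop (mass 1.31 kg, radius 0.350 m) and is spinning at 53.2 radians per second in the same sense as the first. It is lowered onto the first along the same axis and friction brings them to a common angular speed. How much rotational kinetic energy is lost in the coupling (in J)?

No external torque acts about the common axis, so total angular momentum is conserved.
Moments of inertia: I_A = (3.13)(0.446)² = 0.6226 kg·m²; I_B = (1.31)(0.350)² = 0.1605 kg·m².
Taking A's sense as positive: L = (0.6226)(55.1) + (0.1605)(53.2) = 42.84 kg·m²·rad/s.
Combined I = 0.6226 + 0.1605 = 0.7831 kg·m².
ω_f = L / I = 42.84 / 0.7831 = 54.71 rad/s.
KE_i = ½ΣIω² = 1172 J; KE_f = ½(0.7831)(54.71)² = 1172 J.

ΔKE lost ≈ 0.230 J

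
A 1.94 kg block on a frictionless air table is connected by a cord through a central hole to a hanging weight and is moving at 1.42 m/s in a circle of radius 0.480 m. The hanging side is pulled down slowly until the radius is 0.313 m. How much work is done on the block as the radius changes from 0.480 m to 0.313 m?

Central (radial) force ⇒ zero torque about the center ⇒ m v r is constant.
v₂ = v₁ r₁ / r₂ = (1.42)(0.480) / (0.313) = 2.178 m/s.
W = ΔKE = ½m(v₂² − v₁²) = 2.644 J.

W ≈ 2.64 J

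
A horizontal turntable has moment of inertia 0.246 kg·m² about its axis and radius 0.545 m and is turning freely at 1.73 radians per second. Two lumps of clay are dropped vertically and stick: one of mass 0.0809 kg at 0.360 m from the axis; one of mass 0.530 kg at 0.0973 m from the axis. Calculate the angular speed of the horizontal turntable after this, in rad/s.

ω_f ≈ 1.63 rad/s

No external torque acts about the axis; L_before = L_after.
Added inertia Σmr² = (0.0809)(0.360)² + (0.530)(0.0973)² = 0.01550 kg·m²; I_f = 0.2460 + 0.01550 = 0.2615 kg·m².
ω_f = I_p ω_i / I_f = (0.2460)(1.73) / 0.2615 = 1.627 rad/s.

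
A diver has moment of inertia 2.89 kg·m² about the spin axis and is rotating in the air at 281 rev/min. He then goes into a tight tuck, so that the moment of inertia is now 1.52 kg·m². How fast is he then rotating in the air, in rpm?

ω₂ ≈ 534 rpm

With no external torque about the axis, L is conserved: I₁ω₁ = I₂ω₂.
ω₂ = I₁ω₁ / I₂ = (2.890)(281 rpm) / (1.520) = 534.3 rpm.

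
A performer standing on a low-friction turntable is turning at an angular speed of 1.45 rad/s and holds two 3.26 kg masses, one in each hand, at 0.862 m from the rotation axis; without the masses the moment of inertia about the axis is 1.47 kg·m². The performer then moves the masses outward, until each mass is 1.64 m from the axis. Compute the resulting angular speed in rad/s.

ω₂ ≈ 0.482 rad/s

Angular momentum about the spin axis is conserved since the torque about it is zero.
I₁ = 1.47 + 2(3.26)(0.862)² = 6.315 kg·m²; I₂ = 1.47 + 2(3.26)(1.64)² = 19.01 kg·m².
ω₂ = I₁ω₁ / I₂ = (6.315)(1.45 rad/s) / (19.01) = 0.4818 rad/s.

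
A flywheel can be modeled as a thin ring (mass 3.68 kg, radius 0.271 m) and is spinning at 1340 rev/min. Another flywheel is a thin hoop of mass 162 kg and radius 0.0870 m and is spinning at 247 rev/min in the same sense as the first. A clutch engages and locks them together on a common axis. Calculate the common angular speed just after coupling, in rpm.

|ω_f| ≈ 444 rpm

The coupling torques are internal; angular momentum about the shared axis is conserved.
Moments of inertia: I_A = (3.68)(0.271)² = 0.2703 kg·m²; I_B = (162)(0.0870)² = 1.226 kg·m².
Taking A's sense as positive: L = (0.2703)(1340) + (1.226)(247) = 665.0 kg·m²·rpm.
Combined I = 0.2703 + 1.226 = 1.496 kg·m².
ω_f = L / I = 665.0 / 1.496 = 444.4 rpm.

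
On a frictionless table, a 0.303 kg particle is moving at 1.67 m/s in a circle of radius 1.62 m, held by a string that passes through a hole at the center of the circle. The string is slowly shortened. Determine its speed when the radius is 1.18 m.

The only horizontal force on the mass is along the cord (radial), so it exerts no torque about the hole and angular momentum m v r is conserved.
v₂ = v₁ r₁ / r₂ = (1.67)(1.62) / (1.18) = 2.293 m/s.

v₂ ≈ 2.29 m/s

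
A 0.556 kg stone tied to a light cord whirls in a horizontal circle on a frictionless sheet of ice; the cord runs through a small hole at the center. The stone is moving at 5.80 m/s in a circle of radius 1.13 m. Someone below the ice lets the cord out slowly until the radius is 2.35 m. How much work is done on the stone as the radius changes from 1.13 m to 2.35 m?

W ≈ -7.19 J

Central (radial) force ⇒ zero torque about the center ⇒ m v r is constant.
v₂ = v₁ r₁ / r₂ = (5.80)(1.13) / (2.35) = 2.789 m/s.
W = ΔKE = ½m(v₂² − v₁²) = -7.190 J.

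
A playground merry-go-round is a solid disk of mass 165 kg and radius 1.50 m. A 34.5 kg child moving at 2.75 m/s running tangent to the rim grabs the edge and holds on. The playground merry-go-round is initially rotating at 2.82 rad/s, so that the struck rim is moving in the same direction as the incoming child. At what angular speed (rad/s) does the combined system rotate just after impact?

About the axle the impulsive forces during the collision are internal, so angular momentum about that axis is conserved.
I_p = ½(165)(1.50)² = 185.6 kg·m². Taking the sense of the child's angular momentum as positive, L_{child} = m v R = (34.5)(2.75)(1.50) = 142.3 kg·m²/s.
L_i = +I_p ω_p + m v R = +(185.6)(2.82) + 142.3 = 665.8 kg·m²/s.
After sticking, I_f = I_p + m R² = 185.6 + (34.5)(1.50)² = 263.2 kg·m².
ω_f = L_i / I_f = 665.8 / 263.2 = 2.529 rad/s.

|ω_f| ≈ 2.53 rad/s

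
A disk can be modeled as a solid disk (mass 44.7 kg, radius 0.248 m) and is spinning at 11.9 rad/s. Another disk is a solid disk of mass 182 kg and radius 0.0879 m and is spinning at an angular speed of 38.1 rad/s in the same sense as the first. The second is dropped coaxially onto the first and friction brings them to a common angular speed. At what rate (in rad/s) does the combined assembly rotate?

|ω_f| ≈ 20.8 rad/s

The coupling torques are internal; angular momentum about the shared axis is conserved.
Moments of inertia: I_A = ½(44.7)(0.248)² = 1.375 kg·m²; I_B = ½(182)(0.0879)² = 0.7031 kg·m².
Taking A's sense as positive: L = (1.375)(11.9) + (0.7031)(38.1) = 43.15 kg·m²·rad/s.
Combined I = 1.375 + 0.7031 = 2.078 kg·m².
ω_f = L / I = 43.15 / 2.078 = 20.77 rad/s.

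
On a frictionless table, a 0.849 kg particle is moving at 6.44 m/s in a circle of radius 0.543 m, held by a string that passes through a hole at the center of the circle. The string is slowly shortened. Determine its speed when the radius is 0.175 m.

The only horizontal force on the mass is along the cord (radial), so it exerts no torque about the hole and angular momentum m v r is conserved.
v₂ = v₁ r₁ / r₂ = (6.44)(0.543) / (0.175) = 19.98 m/s.

v₂ ≈ 20.0 m/s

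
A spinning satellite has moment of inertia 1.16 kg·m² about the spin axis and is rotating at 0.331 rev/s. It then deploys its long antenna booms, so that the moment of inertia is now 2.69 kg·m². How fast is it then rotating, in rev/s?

ω₂ ≈ 0.143 rev/s

With no external torque about the axis, L is conserved: I₁ω₁ = I₂ω₂.
ω₂ = I₁ω₁ / I₂ = (1.160)(0.331 rev/s) / (2.690) = 0.1427 rev/s.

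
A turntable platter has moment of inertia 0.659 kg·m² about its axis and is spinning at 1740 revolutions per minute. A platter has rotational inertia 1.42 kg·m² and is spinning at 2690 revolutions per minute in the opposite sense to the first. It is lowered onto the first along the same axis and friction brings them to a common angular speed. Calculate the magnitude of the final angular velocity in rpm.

The coupling torques are internal; angular momentum about the shared axis is conserved.
Taking A's sense as positive: L = (0.6590)(1740) − (1.420)(2690) = -2673 kg·m²·rpm.
Combined I = 0.6590 + 1.420 = 2.079 kg·m².
ω_f = L / I = -2673 / 2.079 = -1286 rpm.

|ω_f| ≈ 1290 rpm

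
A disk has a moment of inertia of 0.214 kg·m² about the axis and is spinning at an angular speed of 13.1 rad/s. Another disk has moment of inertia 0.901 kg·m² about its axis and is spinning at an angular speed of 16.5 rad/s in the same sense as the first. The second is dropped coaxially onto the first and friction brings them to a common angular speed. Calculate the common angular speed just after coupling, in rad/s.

|ω_f| ≈ 15.8 rad/s

The coupling torques are internal; angular momentum about the shared axis is conserved.
Taking A's sense as positive: L = (0.2140)(13.1) + (0.9010)(16.5) = 17.67 kg·m²·rad/s.
Combined I = 0.2140 + 0.9010 = 1.115 kg·m².
ω_f = L / I = 17.67 / 1.115 = 15.85 rad/s.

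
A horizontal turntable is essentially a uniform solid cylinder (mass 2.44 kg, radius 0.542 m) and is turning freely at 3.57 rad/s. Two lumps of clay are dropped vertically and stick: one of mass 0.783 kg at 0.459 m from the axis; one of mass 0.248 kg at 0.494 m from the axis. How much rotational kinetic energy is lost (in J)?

The added mass arrives with no angular momentum about the axis, and any external torque about the axis is negligible, so the system's angular momentum is conserved.
I_p = ½(2.44)(0.542)² = 0.3584 kg·m².
Added inertia Σmr² = (0.783)(0.459)² + (0.248)(0.494)² = 0.2255 kg·m²; I_f = 0.3584 + 0.2255 = 0.5839 kg·m².
ω_f = I_p ω_i / I_f = (0.3584)(3.57) / 0.5839 = 2.191 rad/s.
KE_i = ½(0.3584)(3.570 rad/s)² = 2.284 J; KE_f = ½(0.5839)(2.191)² = 1.402 J.

energy lost ≈ 0.882 J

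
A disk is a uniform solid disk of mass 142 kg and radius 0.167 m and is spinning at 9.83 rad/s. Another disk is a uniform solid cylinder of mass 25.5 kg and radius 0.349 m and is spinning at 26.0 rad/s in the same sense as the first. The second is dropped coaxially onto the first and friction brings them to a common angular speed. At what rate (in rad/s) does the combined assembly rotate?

|ω_f| ≈ 16.9 rad/s

The coupling torques are internal; angular momentum about the shared axis is conserved.
Moments of inertia: I_A = ½(142)(0.167)² = 1.980 kg·m²; I_B = ½(25.5)(0.349)² = 1.553 kg·m².
Taking A's sense as positive: L = (1.980)(9.83) + (1.553)(26.0) = 59.84 kg·m²·rad/s.
Combined I = 1.980 + 1.553 = 3.533 kg·m².
ω_f = L / I = 59.84 / 3.533 = 16.94 rad/s.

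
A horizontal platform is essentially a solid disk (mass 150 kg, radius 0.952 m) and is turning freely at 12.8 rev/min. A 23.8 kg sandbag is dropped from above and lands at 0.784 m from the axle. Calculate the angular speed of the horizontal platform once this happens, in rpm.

ω_f ≈ 10.5 rpm

No external torque acts about the axle; L_before = L_after.
I_p = ½(150)(0.952)² = 67.97 kg·m².
Added inertia Σmr² = (23.8)(0.784)² = 14.63 kg·m²; I_f = 67.97 + 14.63 = 82.60 kg·m².
ω_f = I_p ω_i / I_f = (67.97)(12.8) / 82.60 = 10.53 rpm.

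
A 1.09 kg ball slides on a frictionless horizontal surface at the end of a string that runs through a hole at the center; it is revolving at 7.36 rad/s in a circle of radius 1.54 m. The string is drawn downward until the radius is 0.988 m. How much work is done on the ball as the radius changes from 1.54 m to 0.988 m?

The constraining force is radial, so m r² ω about the center is conserved.
ω₂ = ω₁ (r₁/r₂)² = (7.36)(1.54/0.988)² = 17.88 rad/s.
W = ΔKE = ½m(v₂² − v₁²) = 100.1 J.

W ≈ 100 J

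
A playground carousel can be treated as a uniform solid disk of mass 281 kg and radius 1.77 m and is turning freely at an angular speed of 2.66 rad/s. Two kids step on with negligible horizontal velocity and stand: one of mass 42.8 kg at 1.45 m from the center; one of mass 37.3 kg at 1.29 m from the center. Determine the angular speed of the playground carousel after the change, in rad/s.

ω_f ≈ 1.98 rad/s

No external torque acts about the center; L_before = L_after.
I_p = ½(281)(1.77)² = 440.2 kg·m².
Added inertia Σmr² = (42.8)(1.45)² + (37.3)(1.29)² = 152.1 kg·m²; I_f = 440.2 + 152.1 = 592.2 kg·m².
ω_f = I_p ω_i / I_f = (440.2)(2.66) / 592.2 = 1.977 rad/s.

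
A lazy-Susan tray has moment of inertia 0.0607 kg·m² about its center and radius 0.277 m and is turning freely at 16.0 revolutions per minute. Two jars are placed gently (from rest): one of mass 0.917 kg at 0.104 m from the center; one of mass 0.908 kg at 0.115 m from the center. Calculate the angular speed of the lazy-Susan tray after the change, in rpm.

The added mass arrives with no angular momentum about the center, and any external torque about the center is negligible, so the system's angular momentum is conserved.
Added inertia Σmr² = (0.917)(0.104)² + (0.908)(0.115)² = 0.02193 kg·m²; I_f = 0.06070 + 0.02193 = 0.08263 kg·m².
ω_f = I_p ω_i / I_f = (0.06070)(16.0) / 0.08263 = 11.75 rpm.

ω_f ≈ 11.8 rpm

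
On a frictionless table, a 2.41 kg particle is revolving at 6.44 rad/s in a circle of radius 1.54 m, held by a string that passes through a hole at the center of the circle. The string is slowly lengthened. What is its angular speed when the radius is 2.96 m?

The constraining force is radial, so m r² ω about the center is conserved.
ω₂ = ω₁ (r₁/r₂)² = (6.44)(1.54/2.96)² = 1.743 rad/s.

ω₂ ≈ 1.74 rad/s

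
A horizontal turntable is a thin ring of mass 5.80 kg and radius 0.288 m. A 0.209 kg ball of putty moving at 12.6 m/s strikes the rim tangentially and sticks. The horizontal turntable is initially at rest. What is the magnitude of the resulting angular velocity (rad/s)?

|ω_f| ≈ 1.52 rad/s

The axle reaction passes through the axle and exerts no torque about it; angular momentum about the axle is conserved through the impact.
I_p = (5.80)(0.288)² = 0.4811 kg·m². Taking the sense of the ball of putty's angular momentum as positive, L_{ball} = m v R = (0.209)(12.6)(0.288) = 0.7584 kg·m²/s.
L_i = 0 + 0.7584 = 0.7584 kg·m²/s.
After sticking, I_f = I_p + m R² = 0.4811 + (0.209)(0.288)² = 0.4984 kg·m².
ω_f = L_i / I_f = 0.7584 / 0.4984 = 1.522 rad/s.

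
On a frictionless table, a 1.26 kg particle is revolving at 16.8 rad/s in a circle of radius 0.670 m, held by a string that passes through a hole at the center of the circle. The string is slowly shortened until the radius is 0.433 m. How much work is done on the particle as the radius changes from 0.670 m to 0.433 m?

The constraining force is radial, so m r² ω about the center is conserved.
ω₂ = ω₁ (r₁/r₂)² = (16.8)(0.670/0.433)² = 40.22 rad/s.
W = ΔKE = ½m(v₂² − v₁²) = 111.3 J.

W ≈ 111 J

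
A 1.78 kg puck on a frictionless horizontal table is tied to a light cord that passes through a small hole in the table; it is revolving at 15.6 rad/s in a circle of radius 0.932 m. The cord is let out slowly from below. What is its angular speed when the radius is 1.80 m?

No torque about the axis ⇒ m r₁² ω₁ = m r₂² ω₂.
ω₂ = ω₁ (r₁/r₂)² = (15.6)(0.932/1.80)² = 4.182 rad/s.

ω₂ ≈ 4.18 rad/s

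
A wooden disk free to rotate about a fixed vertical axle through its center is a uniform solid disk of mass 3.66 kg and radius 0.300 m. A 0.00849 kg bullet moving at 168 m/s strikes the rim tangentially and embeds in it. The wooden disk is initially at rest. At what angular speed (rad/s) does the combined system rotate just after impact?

About the axle the impulsive forces during the collision are internal, so angular momentum about that axis is conserved.
I_p = ½(3.66)(0.300)² = 0.1647 kg·m². Taking the sense of the bullet's angular momentum as positive, L_{bullet} = m v R = (0.00849)(168)(0.300) = 0.4279 kg·m²/s.
L_i = 0 + 0.4279 = 0.4279 kg·m²/s.
After sticking, I_f = I_p + m R² = 0.1647 + (0.00849)(0.300)² = 0.1655 kg·m².
ω_f = L_i / I_f = 0.4279 / 0.1655 = 2.586 rad/s.

|ω_f| ≈ 2.59 rad/s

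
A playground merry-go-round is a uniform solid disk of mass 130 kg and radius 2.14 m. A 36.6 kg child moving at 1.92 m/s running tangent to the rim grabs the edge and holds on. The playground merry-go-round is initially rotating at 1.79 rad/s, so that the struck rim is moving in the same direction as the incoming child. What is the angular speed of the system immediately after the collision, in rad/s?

|ω_f| ≈ 1.47 rad/s

About the axle the impulsive forces during the collision are internal, so angular momentum about that axis is conserved.
I_p = ½(130)(2.14)² = 297.7 kg·m². Taking the sense of the child's angular momentum as positive, L_{child} = m v R = (36.6)(1.92)(2.14) = 150.4 kg·m²/s.
L_i = +I_p ω_p + m v R = +(297.7)(1.79) + 150.4 = 683.2 kg·m²/s.
After sticking, I_f = I_p + m R² = 297.7 + (36.6)(2.14)² = 465.3 kg·m².
ω_f = L_i / I_f = 683.2 / 465.3 = 1.468 rad/s.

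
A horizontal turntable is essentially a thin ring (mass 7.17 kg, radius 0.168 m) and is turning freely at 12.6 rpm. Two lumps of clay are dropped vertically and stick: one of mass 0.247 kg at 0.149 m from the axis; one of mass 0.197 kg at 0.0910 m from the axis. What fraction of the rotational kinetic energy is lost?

No external torque acts about the axis; L_before = L_after.
I_p = (7.17)(0.168)² = 0.2024 kg·m².
Added inertia Σmr² = (0.247)(0.149)² + (0.197)(0.0910)² = 0.007115 kg·m²; I_f = 0.2024 + 0.007115 = 0.2095 kg·m².
ω_f = I_p ω_i / I_f = (0.2024)(12.6) / 0.2095 = 12.17 rpm.
KE_i = ½(0.2024)(1.319 rad/s)² = 0.1762 J; KE_f = ½(0.2095)(1.275)² = 0.1702 J.
Fraction lost = 0.03396.

fraction ≈ 0.0340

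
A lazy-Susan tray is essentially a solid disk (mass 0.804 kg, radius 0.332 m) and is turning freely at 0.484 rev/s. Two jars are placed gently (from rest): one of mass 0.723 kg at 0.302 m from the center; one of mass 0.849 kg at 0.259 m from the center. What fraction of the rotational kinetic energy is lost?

The added mass arrives with no angular momentum about the center, and any external torque about the center is negligible, so the system's angular momentum is conserved.
I_p = ½(0.804)(0.332)² = 0.04431 kg·m².
Added inertia Σmr² = (0.723)(0.302)² + (0.849)(0.259)² = 0.1229 kg·m²; I_f = 0.04431 + 0.1229 = 0.1672 kg·m².
ω_f = I_p ω_i / I_f = (0.04431)(0.484) / 0.1672 = 0.1283 rev/s.
KE_i = ½(0.04431)(3.041 rad/s)² = 0.2049 J; KE_f = ½(0.1672)(0.8059)² = 0.05430 J.
Fraction lost = 0.7350.

fraction ≈ 0.735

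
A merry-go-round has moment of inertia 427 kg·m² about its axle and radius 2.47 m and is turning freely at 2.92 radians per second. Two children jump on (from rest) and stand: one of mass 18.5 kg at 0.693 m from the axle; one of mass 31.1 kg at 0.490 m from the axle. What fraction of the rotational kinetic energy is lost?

fraction ≈ 0.0369

The added mass arrives with no angular momentum about the axle, and any external torque about the axle is negligible, so the system's angular momentum is conserved.
Added inertia Σmr² = (18.5)(0.693)² + (31.1)(0.490)² = 16.35 kg·m²; I_f = 427.0 + 16.35 = 443.4 kg·m².
ω_f = I_p ω_i / I_f = (427.0)(2.92) / 443.4 = 2.812 rad/s.
KE_i = ½(427.0)(2.920 rad/s)² = 1820 J; KE_f = ½(443.4)(2.812)² = 1753 J.
Fraction lost = 0.03688.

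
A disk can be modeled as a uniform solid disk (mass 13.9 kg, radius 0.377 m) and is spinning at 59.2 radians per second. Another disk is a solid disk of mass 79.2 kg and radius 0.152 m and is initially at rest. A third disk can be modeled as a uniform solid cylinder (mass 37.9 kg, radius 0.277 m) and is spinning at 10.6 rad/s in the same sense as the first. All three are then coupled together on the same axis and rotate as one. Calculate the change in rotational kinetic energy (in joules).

ΔKE ≈ -999 J

The coupling torques are internal; angular momentum about the shared axis is conserved.
Moments of inertia: I_A = ½(13.9)(0.377)² = 0.9878 kg·m²; I_B = ½(79.2)(0.152)² = 0.9149 kg·m²; I_C = ½(37.9)(0.277)² = 1.454 kg·m².
Taking A's sense as positive: L = (0.9878)(59.2) + (1.454)(10.6) = 73.89 kg·m²·rad/s.
Combined I = 0.9878 + 0.9149 + 1.454 = 3.357 kg·m².
ω_f = L / I = 73.89 / 3.357 = 22.01 rad/s.
KE_i = ½ΣIω² = 1813 J; KE_f = ½(3.357)(22.01)² = 813.3 J.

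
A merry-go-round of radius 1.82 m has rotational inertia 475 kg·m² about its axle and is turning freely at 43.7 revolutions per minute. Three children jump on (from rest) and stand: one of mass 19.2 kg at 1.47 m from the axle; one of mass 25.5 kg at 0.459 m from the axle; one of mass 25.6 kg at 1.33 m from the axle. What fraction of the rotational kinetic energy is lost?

fraction ≈ 0.162

The added mass arrives with no angular momentum about the axle, and any external torque about the axle is negligible, so the system's angular momentum is conserved.
Added inertia Σmr² = (19.2)(1.47)² + (25.5)(0.459)² + (25.6)(1.33)² = 92.15 kg·m²; I_f = 475.0 + 92.15 = 567.1 kg·m².
ω_f = I_p ω_i / I_f = (475.0)(43.7) / 567.1 = 36.60 rpm.
KE_i = ½(475.0)(4.576 rad/s)² = 4974 J; KE_f = ½(567.1)(3.833)² = 4166 J.
Fraction lost = 0.1625.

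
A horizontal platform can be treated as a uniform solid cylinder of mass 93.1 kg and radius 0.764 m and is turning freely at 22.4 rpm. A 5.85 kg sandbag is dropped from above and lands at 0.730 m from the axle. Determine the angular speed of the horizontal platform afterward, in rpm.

ω_f ≈ 20.1 rpm

No external torque acts about the axle; L_before = L_after.
I_p = ½(93.1)(0.764)² = 27.17 kg·m².
Added inertia Σmr² = (5.85)(0.730)² = 3.117 kg·m²; I_f = 27.17 + 3.117 = 30.29 kg·m².
ω_f = I_p ω_i / I_f = (27.17)(22.4) / 30.29 = 20.09 rpm.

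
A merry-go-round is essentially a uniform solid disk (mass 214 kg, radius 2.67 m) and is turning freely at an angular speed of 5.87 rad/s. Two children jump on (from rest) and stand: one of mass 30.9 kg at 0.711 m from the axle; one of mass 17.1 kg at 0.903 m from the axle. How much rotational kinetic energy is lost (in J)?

energy lost ≈ 490 J

The added mass arrives with no angular momentum about the axle, and any external torque about the axle is negligible, so the system's angular momentum is conserved.
I_p = ½(214)(2.67)² = 762.8 kg·m².
Added inertia Σmr² = (30.9)(0.711)² + (17.1)(0.903)² = 29.56 kg·m²; I_f = 762.8 + 29.56 = 792.4 kg·m².
ω_f = I_p ω_i / I_f = (762.8)(5.87) / 792.4 = 5.651 rad/s.
KE_i = ½(762.8)(5.870 rad/s)² = 13140 J; KE_f = ½(792.4)(5.651)² = 12650 J.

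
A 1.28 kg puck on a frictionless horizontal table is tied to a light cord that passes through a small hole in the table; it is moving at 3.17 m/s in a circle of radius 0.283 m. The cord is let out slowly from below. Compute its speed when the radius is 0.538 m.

v₂ ≈ 1.67 m/s

The only horizontal force on the mass is along the cord (radial), so it exerts no torque about the hole and angular momentum m v r is conserved.
v₂ = v₁ r₁ / r₂ = (3.17)(0.283) / (0.538) = 1.667 m/s.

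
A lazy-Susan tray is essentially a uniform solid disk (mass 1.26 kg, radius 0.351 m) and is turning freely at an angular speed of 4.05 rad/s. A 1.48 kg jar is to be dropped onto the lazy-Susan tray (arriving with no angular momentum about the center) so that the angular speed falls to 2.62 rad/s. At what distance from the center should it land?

r ≈ 0.169 m

No external torque acts about the center; L_before = L_after.
I_p = ½(1.26)(0.351)² = 0.07762 kg·m².
I_p ω_i = (I_p + m r²) ω_f ⇒ m r² = I_p(ω_i/ω_f − 1) = 0.07762(4.05/2.62 − 1) = 0.04236 kg·m².
r = √(0.04236/1.48) = 0.1692 m.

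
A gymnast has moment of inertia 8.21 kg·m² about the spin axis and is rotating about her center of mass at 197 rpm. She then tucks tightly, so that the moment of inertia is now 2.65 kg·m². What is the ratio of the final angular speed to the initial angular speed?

With no external torque about the axis, L is conserved: I₁ω₁ = I₂ω₂.
ω₂/ω₁ = I₁/I₂ = 8.210 / 2.650 = 3.098.

ω₂/ω₁ ≈ 3.10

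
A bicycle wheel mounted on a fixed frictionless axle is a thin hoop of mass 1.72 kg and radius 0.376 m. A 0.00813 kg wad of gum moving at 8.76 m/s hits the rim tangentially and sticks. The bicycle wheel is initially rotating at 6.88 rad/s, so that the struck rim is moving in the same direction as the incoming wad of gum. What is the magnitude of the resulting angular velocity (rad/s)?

About the axle the impulsive forces during the collision are internal, so angular momentum about that axis is conserved.
I_p = (1.72)(0.376)² = 0.2432 kg·m². Taking the sense of the wad of gum's angular momentum as positive, L_{wad} = m v R = (0.00813)(8.76)(0.376) = 0.02678 kg·m²/s.
L_i = +I_p ω_p + m v R = +(0.2432)(6.88) + 0.02678 = 1.700 kg·m²/s.
After sticking, I_f = I_p + m R² = 0.2432 + (0.00813)(0.376)² = 0.2443 kg·m².
ω_f = L_i / I_f = 1.700 / 0.2443 = 6.957 rad/s.

|ω_f| ≈ 6.96 rad/s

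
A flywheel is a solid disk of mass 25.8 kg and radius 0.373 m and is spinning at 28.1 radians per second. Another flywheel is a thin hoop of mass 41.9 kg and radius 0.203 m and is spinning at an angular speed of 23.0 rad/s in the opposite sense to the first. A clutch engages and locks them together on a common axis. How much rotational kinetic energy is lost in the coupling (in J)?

ΔKE lost ≈ 1150 J

The coupling torques are internal; angular momentum about the shared axis is conserved.
Moments of inertia: I_A = ½(25.8)(0.373)² = 1.795 kg·m²; I_B = (41.9)(0.203)² = 1.727 kg·m².
Taking A's sense as positive: L = (1.795)(28.1) − (1.727)(23.0) = 10.72 kg·m²·rad/s.
Combined I = 1.795 + 1.727 = 3.521 kg·m².
ω_f = L / I = 10.72 / 3.521 = 3.044 rad/s.
KE_i = ½ΣIω² = 1165 J; KE_f = ½(3.521)(3.044)² = 16.32 J.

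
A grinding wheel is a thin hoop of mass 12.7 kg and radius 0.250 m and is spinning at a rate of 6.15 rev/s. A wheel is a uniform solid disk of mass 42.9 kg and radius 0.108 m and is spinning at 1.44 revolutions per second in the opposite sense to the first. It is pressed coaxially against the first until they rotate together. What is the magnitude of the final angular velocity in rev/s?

No external torque acts about the common axis, so total angular momentum is conserved.
Moments of inertia: I_A = (12.7)(0.250)² = 0.7937 kg·m²; I_B = ½(42.9)(0.108)² = 0.2502 kg·m².
Taking A's sense as positive: L = (0.7937)(6.15) − (0.2502)(1.44) = 4.521 kg·m²·rev/s.
Combined I = 0.7937 + 0.2502 = 1.044 kg·m².
ω_f = L / I = 4.521 / 1.044 = 4.331 rev/s.

|ω_f| ≈ 4.33 rev/s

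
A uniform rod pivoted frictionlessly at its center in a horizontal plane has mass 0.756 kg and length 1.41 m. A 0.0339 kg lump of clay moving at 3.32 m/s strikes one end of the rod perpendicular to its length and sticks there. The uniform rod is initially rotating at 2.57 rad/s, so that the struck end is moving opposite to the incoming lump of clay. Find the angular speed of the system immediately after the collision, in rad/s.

|ω_f| ≈ 1.71 rad/s

About the pivot the impulsive forces during the collision are internal, so angular momentum about that axis is conserved.
I_p = (1/12)(0.756)(1.41)² = 0.1253 kg·m². Taking the sense of the lump of clay's angular momentum as positive, L_{lump} = m v R = (0.0339)(3.32)(1.41/2) = 0.07935 kg·m²/s.
L_i = −I_p ω_p + m v R = −(0.1253)(2.57) + 0.07935 = -0.2425 kg·m²/s.
After sticking, I_f = I_p + m R² = 0.1253 + (0.0339)(1.41/2)² = 0.1421 kg·m².
ω_f = L_i / I_f = -0.2425 / 0.1421 = -1.707 rad/s.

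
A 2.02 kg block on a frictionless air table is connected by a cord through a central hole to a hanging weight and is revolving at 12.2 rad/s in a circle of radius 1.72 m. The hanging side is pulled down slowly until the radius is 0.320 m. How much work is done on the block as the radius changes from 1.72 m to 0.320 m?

No torque about the axis ⇒ m r₁² ω₁ = m r₂² ω₂.
ω₂ = ω₁ (r₁/r₂)² = (12.2)(1.72/0.320)² = 352.5 rad/s.
W = ΔKE = ½m(v₂² − v₁²) = 12400 J.

W ≈ 12400 J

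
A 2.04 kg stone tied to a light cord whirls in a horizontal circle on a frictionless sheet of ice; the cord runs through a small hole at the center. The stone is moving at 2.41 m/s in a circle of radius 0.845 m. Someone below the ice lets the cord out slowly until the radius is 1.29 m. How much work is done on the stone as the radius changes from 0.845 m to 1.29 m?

W ≈ -3.38 J

Central (radial) force ⇒ zero torque about the center ⇒ m v r is constant.
v₂ = v₁ r₁ / r₂ = (2.41)(0.845) / (1.29) = 1.579 m/s.
W = ΔKE = ½m(v₂² − v₁²) = -3.382 J.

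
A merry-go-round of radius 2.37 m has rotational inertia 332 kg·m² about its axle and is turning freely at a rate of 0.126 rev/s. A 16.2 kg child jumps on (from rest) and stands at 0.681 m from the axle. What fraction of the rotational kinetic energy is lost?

fraction ≈ 0.0221

The added mass arrives with no angular momentum about the axle, and any external torque about the axle is negligible, so the system's angular momentum is conserved.
Added inertia Σmr² = (16.2)(0.681)² = 7.513 kg·m²; I_f = 332.0 + 7.513 = 339.5 kg·m².
ω_f = I_p ω_i / I_f = (332.0)(0.126) / 339.5 = 0.1232 rev/s.
KE_i = ½(332.0)(0.7917 rad/s)² = 104.0 J; KE_f = ½(339.5)(0.7742)² = 101.7 J.
Fraction lost = 0.02213.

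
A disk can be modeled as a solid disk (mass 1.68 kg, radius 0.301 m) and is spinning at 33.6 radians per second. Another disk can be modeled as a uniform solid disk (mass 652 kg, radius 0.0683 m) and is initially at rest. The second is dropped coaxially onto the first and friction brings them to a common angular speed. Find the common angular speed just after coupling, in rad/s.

|ω_f| ≈ 1.60 rad/s

The coupling torques are internal; angular momentum about the shared axis is conserved.
Moments of inertia: I_A = ½(1.68)(0.301)² = 0.07610 kg·m²; I_B = ½(652)(0.0683)² = 1.521 kg·m².
Taking A's sense as positive: L = (0.07610)(33.6) = 2.557 kg·m²·rad/s.
Combined I = 0.07610 + 1.521 = 1.597 kg·m².
ω_f = L / I = 2.557 / 1.597 = 1.601 rad/s.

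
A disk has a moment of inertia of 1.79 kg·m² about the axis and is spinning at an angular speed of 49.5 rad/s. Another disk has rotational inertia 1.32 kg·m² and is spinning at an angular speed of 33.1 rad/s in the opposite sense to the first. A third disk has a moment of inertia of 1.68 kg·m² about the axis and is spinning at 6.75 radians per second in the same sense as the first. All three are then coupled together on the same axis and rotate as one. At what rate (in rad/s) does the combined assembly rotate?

|ω_f| ≈ 11.7 rad/s

The coupling torques are internal; angular momentum about the shared axis is conserved.
Taking A's sense as positive: L = (1.790)(49.5) − (1.320)(33.1) + (1.680)(6.75) = 56.25 kg·m²·rad/s.
Combined I = 1.790 + 1.320 + 1.680 = 4.790 kg·m².
ω_f = L / I = 56.25 / 4.790 = 11.74 rad/s.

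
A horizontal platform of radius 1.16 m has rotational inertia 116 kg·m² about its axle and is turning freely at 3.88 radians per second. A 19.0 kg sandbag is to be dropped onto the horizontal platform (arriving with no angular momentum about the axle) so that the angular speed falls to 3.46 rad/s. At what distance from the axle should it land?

The added mass arrives with no angular momentum about the axle, and any external torque about the axle is negligible, so the system's angular momentum is conserved.
I_p ω_i = (I_p + m r²) ω_f ⇒ m r² = I_p(ω_i/ω_f − 1) = 116.0(3.88/3.46 − 1) = 14.08 kg·m².
r = √(14.08/19.0) = 0.8609 m.

r ≈ 0.861 m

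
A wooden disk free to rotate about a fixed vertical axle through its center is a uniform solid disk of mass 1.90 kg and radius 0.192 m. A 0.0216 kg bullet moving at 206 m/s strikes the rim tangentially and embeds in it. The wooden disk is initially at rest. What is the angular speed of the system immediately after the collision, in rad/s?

|ω_f| ≈ 23.9 rad/s

The axle reaction passes through the axle and exerts no torque about it; angular momentum about the axle is conserved through the impact.
I_p = ½(1.90)(0.192)² = 0.03502 kg·m². Taking the sense of the bullet's angular momentum as positive, L_{bullet} = m v R = (0.0216)(206)(0.192) = 0.8543 kg·m²/s.
L_i = 0 + 0.8543 = 0.8543 kg·m²/s.
After sticking, I_f = I_p + m R² = 0.03502 + (0.0216)(0.192)² = 0.03582 kg·m².
ω_f = L_i / I_f = 0.8543 / 0.03582 = 23.85 rad/s.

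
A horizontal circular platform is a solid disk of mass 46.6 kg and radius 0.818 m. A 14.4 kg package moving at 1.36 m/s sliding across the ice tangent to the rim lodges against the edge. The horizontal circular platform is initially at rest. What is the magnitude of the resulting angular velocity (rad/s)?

The axle reaction passes through the central axle and exerts no torque about it; angular momentum about the central axle is conserved through the impact.
I_p = ½(46.6)(0.818)² = 15.59 kg·m². Taking the sense of the package's angular momentum as positive, L_{package} = m v R = (14.4)(1.36)(0.818) = 16.02 kg·m²/s.
L_i = 0 + 16.02 = 16.02 kg·m²/s.
After sticking, I_f = I_p + m R² = 15.59 + (14.4)(0.818)² = 25.23 kg·m².
ω_f = L_i / I_f = 16.02 / 25.23 = 0.6350 rad/s.

|ω_f| ≈ 0.635 rad/s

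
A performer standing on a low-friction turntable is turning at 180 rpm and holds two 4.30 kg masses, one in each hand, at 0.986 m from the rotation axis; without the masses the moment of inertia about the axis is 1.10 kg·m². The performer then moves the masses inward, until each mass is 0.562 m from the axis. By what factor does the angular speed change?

ω₂/ω₁ ≈ 2.48

Angular momentum about the spin axis is conserved since the torque about it is zero.
I₁ = 1.10 + 2(4.30)(0.986)² = 9.461 kg·m²; I₂ = 1.10 + 2(4.30)(0.562)² = 3.816 kg·m².
ω₂/ω₁ = I₁/I₂ = 9.461 / 3.816 = 2.479.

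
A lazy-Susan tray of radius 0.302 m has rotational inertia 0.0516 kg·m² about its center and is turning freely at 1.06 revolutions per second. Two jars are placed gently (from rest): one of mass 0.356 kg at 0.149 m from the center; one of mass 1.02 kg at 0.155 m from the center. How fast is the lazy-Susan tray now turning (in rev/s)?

No external torque acts about the center; L_before = L_after.
Added inertia Σmr² = (0.356)(0.149)² + (1.02)(0.155)² = 0.03241 kg·m²; I_f = 0.05160 + 0.03241 = 0.08401 kg·m².
ω_f = I_p ω_i / I_f = (0.05160)(1.06) / 0.08401 = 0.6511 rev/s.

ω_f ≈ 0.651 rev/s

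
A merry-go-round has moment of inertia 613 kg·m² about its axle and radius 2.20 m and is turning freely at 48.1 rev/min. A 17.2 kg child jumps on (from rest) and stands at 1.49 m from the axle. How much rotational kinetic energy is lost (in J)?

energy lost ≈ 456 J

The added mass arrives with no angular momentum about the axle, and any external torque about the axle is negligible, so the system's angular momentum is conserved.
Added inertia Σmr² = (17.2)(1.49)² = 38.19 kg·m²; I_f = 613.0 + 38.19 = 651.2 kg·m².
ω_f = I_p ω_i / I_f = (613.0)(48.1) / 651.2 = 45.28 rpm.
KE_i = ½(613.0)(5.037 rad/s)² = 7776 J; KE_f = ½(651.2)(4.742)² = 7320 J.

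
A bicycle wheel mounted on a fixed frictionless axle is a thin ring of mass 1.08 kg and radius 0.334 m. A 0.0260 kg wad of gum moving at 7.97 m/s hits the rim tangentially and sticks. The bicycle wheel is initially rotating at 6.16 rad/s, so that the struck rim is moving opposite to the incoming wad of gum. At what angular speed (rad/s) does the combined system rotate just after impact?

The axle reaction passes through the axle and exerts no torque about it; angular momentum about the axle is conserved through the impact.
I_p = (1.08)(0.334)² = 0.1205 kg·m². Taking the sense of the wad of gum's angular momentum as positive, L_{wad} = m v R = (0.0260)(7.97)(0.334) = 0.06921 kg·m²/s.
L_i = −I_p ω_p + m v R = −(0.1205)(6.16) + 0.06921 = -0.6729 kg·m²/s.
After sticking, I_f = I_p + m R² = 0.1205 + (0.0260)(0.334)² = 0.1234 kg·m².
ω_f = L_i / I_f = -0.6729 / 0.1234 = -5.454 rad/s.

|ω_f| ≈ 5.45 rad/s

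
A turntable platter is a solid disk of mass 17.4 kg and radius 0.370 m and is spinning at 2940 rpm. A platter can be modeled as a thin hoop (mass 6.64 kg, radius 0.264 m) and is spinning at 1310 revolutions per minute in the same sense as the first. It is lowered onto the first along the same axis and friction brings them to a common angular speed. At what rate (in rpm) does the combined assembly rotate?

The coupling torques are internal; angular momentum about the shared axis is conserved.
Moments of inertia: I_A = ½(17.4)(0.370)² = 1.191 kg·m²; I_B = (6.64)(0.264)² = 0.4628 kg·m².
Taking A's sense as positive: L = (1.191)(2940) + (0.4628)(1310) = 4108 kg·m²·rpm.
Combined I = 1.191 + 0.4628 = 1.654 kg·m².
ω_f = L / I = 4108 / 1.654 = 2484 rpm.

|ω_f| ≈ 2480 rpm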